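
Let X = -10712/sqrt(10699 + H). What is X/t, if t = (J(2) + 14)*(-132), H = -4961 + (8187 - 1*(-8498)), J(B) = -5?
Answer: 2678*sqrt(22423)/6659631 ≈ 0.060215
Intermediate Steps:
H = 11724 (H = -4961 + (8187 + 8498) = -4961 + 16685 = 11724)
t = -1188 (t = (-5 + 14)*(-132) = 9*(-132) = -1188)
X = -10712*sqrt(22423)/22423 (X = -10712/sqrt(10699 + 11724) = -10712*sqrt(22423)/22423 ≈ -71.536)
X/t = -10712*sqrt(22423)/22423/(-1188) = -10712*sqrt(22423)/22423*(-1/1188) = 2678*sqrt(22423)/6659631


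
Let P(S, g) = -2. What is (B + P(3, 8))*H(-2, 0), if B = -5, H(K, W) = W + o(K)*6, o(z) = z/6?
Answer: 14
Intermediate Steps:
o(z) = z/6 (o(z) = z*(⅙) = z/6)
H(K, W) = K + W (H(K, W) = W + (K/6)*6 = W + K = K + W)
(B + P(3, 8))*H(-2, 0) = (-5 - 2)*(-2 + 0) = -7*(-2) = 14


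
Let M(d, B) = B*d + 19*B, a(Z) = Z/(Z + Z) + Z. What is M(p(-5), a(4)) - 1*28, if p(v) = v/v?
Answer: 62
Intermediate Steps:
p(v) = 1
a(Z) = ½ + Z (a(Z) = Z/((2*Z)) + Z = (1/(2*Z))*Z + Z = ½ + Z)
M(d, B) = 19*B + B*d
M(p(-5), a(4)) - 1*28 = (½ + 4)*(19 + 1) - 1*28 = (9/2)*20 - 28 = 90 - 28 = 62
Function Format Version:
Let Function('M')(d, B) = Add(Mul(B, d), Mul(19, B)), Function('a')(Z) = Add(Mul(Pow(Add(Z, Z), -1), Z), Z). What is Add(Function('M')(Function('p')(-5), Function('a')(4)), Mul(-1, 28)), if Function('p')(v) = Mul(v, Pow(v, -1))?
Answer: 62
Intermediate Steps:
Function('p')(v) = 1
Function('a')(Z) = Add(Rational(1, 2), Z) (Function('a')(Z) = Add(Mul(Pow(Mul(2, Z), -1), Z), Z) = Add(Mul(Mul(Rational(1, 2), Pow(Z, -1)), Z), Z) = Add(Rational(1, 2), Z))
Function('M')(d, B) = Add(Mul(19, B), Mul(B, d))
Add(Function('M')(Function('p')(-5), Function('a')(4)), Mul(-1, 28)) = Add(Mul(Add(Rational(1, 2), 4), Add(19, 1)), Mul(-1, 28)) = Add(Mul(Rational(9, 2), 20), -28) = Add(90, -28) = 62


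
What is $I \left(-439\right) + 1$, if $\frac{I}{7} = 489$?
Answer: $-1502696$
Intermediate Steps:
$I = 3423$ ($I = 7 \cdot 489 = 3423$)
$I \left(-439\right) + 1 = 3423 \left(-439\right) + 1 = -1502697 + 1 = -1502696$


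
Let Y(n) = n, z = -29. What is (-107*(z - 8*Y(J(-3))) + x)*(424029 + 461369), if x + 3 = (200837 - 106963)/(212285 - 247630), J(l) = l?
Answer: 16565500857068/35345 ≈ 4.6868e+8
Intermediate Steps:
x = -199909/35345 (x = -3 + (200837 - 106963)/(212285 - 247630) = -3 + 93874/(-35345) = -3 + 93874*(-1/35345) = -3 - 93874/35345 = -199909/35345 ≈ -5.6559)
(-107*(z - 8*Y(J(-3))) + x)*(424029 + 461369) = (-107*(-29 - 8*(-3)) - 199909/35345)*(424029 + 461369) = (-107*(-29 + 24) - 199909/35345)*885398 = (-107*(-5) - 199909/35345)*885398 = (535 - 199909/35345)*885398 = (18709666/35345)*885398 = 16565500857068/35345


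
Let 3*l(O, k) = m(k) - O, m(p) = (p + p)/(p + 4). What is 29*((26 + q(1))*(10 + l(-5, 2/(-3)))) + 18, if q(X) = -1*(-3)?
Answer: 145763/15 ≈ 9717.5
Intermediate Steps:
m(p) = 2*p/(4 + p) (m(p) = (2*p)/(4 + p) = 2*p/(4 + p))
q(X) = 3
l(O, k) = -O/3 + 2*k/(3*(4 + k)) (l(O, k) = (2*k/(4 + k) - O)/3 = (-O + 2*k/(4 + k))/3 = -O/3 + 2*k/(3*(4 + k)))
29*((26 + q(1))*(10 + l(-5, 2/(-3)))) + 18 = 29*((26 + 3)*(10 + (2*(2/(-3)) - 1*(-5)*(4 + 2/(-3)))/(3*(4 + 2/(-3))))) + 18 = 29*(29*(10 + (2*(2*(-⅓)) - 1*(-5)*(4 + 2*(-⅓)))/(3*(4 + 2*(-⅓))))) + 18 = 29*(29*(10 + (2*(-⅔) - 1*(-5)*(4 - ⅔))/(3*(4 - ⅔)))) + 18 = 29*(29*(10 + (-4/3 - 1*(-5)*10/3)/(3*(10/3)))) + 18 = 29*(29*(10 + (⅓)*(3/10)*(-4/3 + 50/3))) + 18 = 29*(29*(10 + (⅓)*(3/10)*(46/3))) + 18 = 29*(29*(10 + 23/15)) + 18 = 29*(29*(173/15)) + 18 = 29*(5017/15) + 18 = 145493/15 + 18 = 145763/15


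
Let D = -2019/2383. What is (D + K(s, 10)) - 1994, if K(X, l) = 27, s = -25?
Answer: -4689380/2383 ≈ -1967.8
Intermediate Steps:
D = -2019/2383 (D = -2019*1/2383 = -2019/2383 ≈ -0.84725)
(D + K(s, 10)) - 1994 = (-2019/2383 + 27) - 1994 = 62322/2383 - 1994 = -4689380/2383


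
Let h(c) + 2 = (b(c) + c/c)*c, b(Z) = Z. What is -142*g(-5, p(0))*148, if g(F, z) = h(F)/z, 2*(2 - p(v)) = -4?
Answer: -94572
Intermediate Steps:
p(v) = 4 (p(v) = 2 - 1/2*(-4) = 2 + 2 = 4)
h(c) = -2 + c*(1 + c) (h(c) = -2 + (c + c/c)*c = -2 + (c + 1)*c = -2 + (1 + c)*c = -2 + c*(1 + c))
g(F, z) = (-2 + F + F**2)/z
-142*g(-5, p(0))*148 = -142*(-2 - 5 + (-5)**2)/4*148 = -71*(-2 - 5 + 25)/2*148 = -71*18/2*148 = -142*9/2*148 = -639*148 = -94572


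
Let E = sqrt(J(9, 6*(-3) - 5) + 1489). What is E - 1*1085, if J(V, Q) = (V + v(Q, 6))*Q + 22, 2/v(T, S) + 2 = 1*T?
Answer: -1085 + sqrt(32646)/5 ≈ -1048.9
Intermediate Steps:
v(T, S) = 2/(-2 + T) (v(T, S) = 2/(-2 + 1*T) = 2/(-2 + T))
J(V, Q) = 22 + Q*(V + 2/(-2 + Q)) (J(V, Q) = (V + 2/(-2 + Q))*Q + 22 = Q*(V + 2/(-2 + Q)) + 22 = 22 + Q*(V + 2/(-2 + Q)))
E = sqrt(32646)/5 (E = sqrt((2*(6*(-3) - 5) + (-2 + (6*(-3) - 5))*(22 + (6*(-3) - 5)*9))/(-2 + (6*(-3) - 5)) + 1489) = sqrt((2*(-18 - 5) + (-2 + (-18 - 5))*(22 + (-18 - 5)*9))/(-2 + (-18 - 5)) + 1489) = sqrt((2*(-23) + (-2 - 23)*(22 - 23*9))/(-2 - 23) + 1489) = sqrt((-46 - 25*(22 - 207))/(-25) + 1489) = sqrt(-(-46 - 25*(-185))/25 + 1489) = sqrt(-(-46 + 4625)/25 + 1489) = sqrt(-1/25*4579 + 1489) = sqrt(-4579/25 + 1489) = sqrt(32646/25) = sqrt(32646)/5 ≈ 36.136)
E - 1*1085 = sqrt(32646)/5 - 1*1085 = sqrt(32646)/5 - 1085 = -1085 + sqrt(32646)/5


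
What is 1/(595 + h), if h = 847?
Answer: 1/1442 ≈ 0.00069348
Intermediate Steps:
1/(595 + h) = 1/(595 + 847) = 1/1442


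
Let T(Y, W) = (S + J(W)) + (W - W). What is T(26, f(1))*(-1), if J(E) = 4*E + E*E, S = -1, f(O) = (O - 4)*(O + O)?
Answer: -11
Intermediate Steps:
f(O) = 2*O*(-4 + O) (f(O) = (-4 + O)*(2*O) = 2*O*(-4 + O))
J(E) = E² + 4*E (J(E) = 4*E + E² = E² + 4*E)
T(Y, W) = -1 + W*(4 + W) (T(Y, W) = (-1 + W*(4 + W)) + (W - W) = (-1 + W*(4 + W)) + 0 = -1 + W*(4 + W))
T(26, f(1))*(-1) = (-1 + (2*1*(-4 + 1))*(4 + 2*1*(-4 + 1)))*(-1) = (-1 + (2*1*(-3))*(4 + 2*1*(-3)))*(-1) = (-1 - 6*(4 - 6))*(-1) = (-1 - 6*(-2))*(-1) = (-1 + 12)*(-1) = 11*(-1) = -11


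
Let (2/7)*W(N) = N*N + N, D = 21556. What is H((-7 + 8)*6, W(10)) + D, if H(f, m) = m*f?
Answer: 23866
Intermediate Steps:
W(N) = 7*N/2 + 7*N**2/2 (W(N) = 7*(N*N + N)/2 = 7*(N**2 + N)/2 = 7*(N + N**2)/2 = 7*N/2 + 7*N**2/2)
H(f, m) = f*m
H((-7 + 8)*6, W(10)) + D = ((-7 + 8)*6)*((7/2)*10*(1 + 10)) + 21556 = (1*6)*((7/2)*10*11) + 21556 = 6*385 + 21556 = 2310 + 21556 = 23866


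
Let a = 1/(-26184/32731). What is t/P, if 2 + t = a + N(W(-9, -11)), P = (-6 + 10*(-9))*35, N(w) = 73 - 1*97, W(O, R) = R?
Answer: 142703/17595648 ≈ 0.0081101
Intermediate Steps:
N(w) = -24 (N(w) = 73 - 97 = -24)
a = -32731/26184 (a = 1/(-26184*1/32731) = 1/(-26184/32731) = -32731/26184 ≈ -1.2500)
P = -3360 (P = (-6 - 90)*35 = -96*35 = -3360)
t = -713515/26184 (t = -2 + (-32731/26184 - 24) = -2 - 661147/26184 = -713515/26184 ≈ -27.250)
t/P = -713515/26184/(-3360) = -713515/26184*(-1/3360) = 142703/17595648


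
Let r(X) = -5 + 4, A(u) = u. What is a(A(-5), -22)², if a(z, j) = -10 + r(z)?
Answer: 121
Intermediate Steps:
r(X) = -1
a(z, j) = -11 (a(z, j) = -10 - 1 = -11)
a(A(-5), -22)² = (-11)² = 121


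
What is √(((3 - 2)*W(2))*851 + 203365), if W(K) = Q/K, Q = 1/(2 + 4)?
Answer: √7323693/6 ≈ 451.04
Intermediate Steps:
Q = ⅙ (Q = 1/6 = ⅙ ≈ 0.16667)
W(K) = 1/(6*K)
√(((3 - 2)*W(2))*851 + 203365) = √(((3 - 2)*((⅙)/2))*851 + 203365) = √((1*((⅙)*(½)))*851 + 203365) = √((1*(1/12))*851 + 203365) = √((1/12)*851 + 203365) = √(851/12 + 203365) = √(2441231/12) = √7323693/6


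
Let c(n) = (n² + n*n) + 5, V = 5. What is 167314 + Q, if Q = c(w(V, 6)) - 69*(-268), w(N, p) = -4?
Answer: 185843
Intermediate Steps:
c(n) = 5 + 2*n² (c(n) = (n² + n²) + 5 = 2*n² + 5 = 5 + 2*n²)
Q = 18529 (Q = (5 + 2*(-4)²) - 69*(-268) = (5 + 2*16) + 18492 = (5 + 32) + 18492 = 37 + 18492 = 18529)
167314 + Q = 167314 + 18529 = 185843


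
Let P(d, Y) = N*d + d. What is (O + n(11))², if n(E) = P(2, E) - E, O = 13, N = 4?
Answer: 144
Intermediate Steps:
P(d, Y) = 5*d (P(d, Y) = 4*d + d = 5*d)
n(E) = 10 - E (n(E) = 5*2 - E = 10 - E)
(O + n(11))² = (13 + (10 - 1*11))² = (13 + (10 - 11))² = (13 - 1)² = 12² = 144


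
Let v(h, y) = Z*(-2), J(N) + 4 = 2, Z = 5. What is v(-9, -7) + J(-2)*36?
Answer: -82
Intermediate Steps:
J(N) = -2 (J(N) = -4 + 2 = -2)
v(h, y) = -10 (v(h, y) = 5*(-2) = -10)
v(-9, -7) + J(-2)*36 = -10 - 2*36 = -10 - 72 = -82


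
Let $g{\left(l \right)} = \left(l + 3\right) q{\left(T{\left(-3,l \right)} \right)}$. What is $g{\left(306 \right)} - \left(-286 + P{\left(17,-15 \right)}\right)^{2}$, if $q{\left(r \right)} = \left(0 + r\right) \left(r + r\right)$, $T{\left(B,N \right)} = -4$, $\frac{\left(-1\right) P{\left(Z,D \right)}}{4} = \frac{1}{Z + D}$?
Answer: $-73056$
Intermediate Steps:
$P{\left(Z,D \right)} = - \frac{4}{D + Z}$ ($P{\left(Z,D \right)} = - \frac{4}{Z + D} = - \frac{4}{D + Z}$)
$q{\left(r \right)} = 2 r^{2}$ ($q{\left(r \right)} = r 2 r = 2 r^{2}$)
$g{\left(l \right)} = 96 + 32 l$ ($g{\left(l \right)} = \left(l + 3\right) 2 \left(-4\right)^{2} = \left(3 + l\right) 2 \cdot 16 = \left(3 + l\right) 32 = 96 + 32 l$)
$g{\left(306 \right)} - \left(-286 + P{\left(17,-15 \right)}\right)^{2} = \left(96 + 32 \cdot 306\right) - \left(-286 - \frac{4}{-15 + 17}\right)^{2} = \left(96 + 9792\right) - \left(-286 - \frac{4}{2}\right)^{2} = 9888 - \left(-286 - 2\right)^{2} = 9888 - \left(-288\right)^{2} = 9888 - 82944 = -73056$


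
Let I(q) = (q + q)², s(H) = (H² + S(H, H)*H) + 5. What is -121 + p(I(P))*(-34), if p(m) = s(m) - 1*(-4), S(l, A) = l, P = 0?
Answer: -427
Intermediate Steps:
s(H) = 5 + 2*H² (s(H) = (H² + H*H) + 5 = (H² + H²) + 5 = 2*H² + 5 = 5 + 2*H²)
I(q) = 4*q² (I(q) = (2*q)² = 4*q²)
p(m) = 9 + 2*m² (p(m) = (5 + 2*m²) - 1*(-4) = (5 + 2*m²) + 4 = 9 + 2*m²)
-121 + p(I(P))*(-34) = -121 + (9 + 2*(4*0²)²)*(-34) = -121 + (9 + 2*(4*0)²)*(-34) = -121 + (9 + 2*0²)*(-34) = -121 + (9 + 2*0)*(-34) = -121 + (9 + 0)*(-34) = -121 + 9*(-34) = -121 - 306 = -427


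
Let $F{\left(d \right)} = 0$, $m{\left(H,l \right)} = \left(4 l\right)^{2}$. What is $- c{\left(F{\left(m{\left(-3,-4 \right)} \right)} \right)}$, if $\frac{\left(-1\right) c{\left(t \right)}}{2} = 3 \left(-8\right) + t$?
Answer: $-48$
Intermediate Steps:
$m{\left(H,l \right)} = 16 l^{2}$
$c{\left(t \right)} = 48 - 2 t$ ($c{\left(t \right)} = - 2 \left(3 \left(-8\right) + t\right) = - 2 \left(-24 + t\right) = 48 - 2 t$)
$- c{\left(F{\left(m{\left(-3,-4 \right)} \right)} \right)} = - (48 - 0) = - (48 + 0) = \left(-1\right) 48 = -48$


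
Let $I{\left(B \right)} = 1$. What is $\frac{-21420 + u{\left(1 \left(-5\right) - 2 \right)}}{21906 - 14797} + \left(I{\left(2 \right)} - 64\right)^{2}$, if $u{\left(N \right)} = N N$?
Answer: $\frac{28194250}{7109} \approx 3966.0$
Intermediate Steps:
$u{\left(N \right)} = N^{2}$
$\frac{-21420 + u{\left(1 \left(-5\right) - 2 \right)}}{21906 - 14797} + \left(I{\left(2 \right)} - 64\right)^{2} = \frac{-21420 + \left(1 \left(-5\right) - 2\right)^{2}}{21906 - 14797} + \left(1 - 64\right)^{2} = \frac{-21420 + \left(-5 - 2\right)^{2}}{7109} + \left(-63\right)^{2} = \left(-21420 + \left(-7\right)^{2}\right) \frac{1}{7109} + 3969 = \left(-21420 + 49\right) \frac{1}{7109} + 3969 = \left(-21371\right) \frac{1}{7109} + 3969 = - \frac{21371}{7109} + 3969 = \frac{28194250}{7109}$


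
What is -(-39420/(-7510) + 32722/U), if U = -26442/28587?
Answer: 9005116025/254589 ≈ 35371.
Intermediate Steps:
U = -678/733 (U = -26442*1/28587 = -678/733 ≈ -0.92497)
-(-39420/(-7510) + 32722/U) = -(-39420/(-7510) + 32722/(-678/733)) = -(-39420*(-1/7510) + 32722*(-733/678)) = -(3942/751 - 11992613/339) = -1*(-9005116025/254589) = 9005116025/254589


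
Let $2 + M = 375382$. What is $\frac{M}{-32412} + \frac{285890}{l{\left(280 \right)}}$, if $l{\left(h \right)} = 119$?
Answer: $\frac{2305399115}{964257} \approx 2390.9$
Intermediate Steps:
$M = 375380$ ($M = -2 + 375382 = 375380$)
$\frac{M}{-32412} + \frac{285890}{l{\left(280 \right)}} = \frac{375380}{-32412} + \frac{285890}{119} = 375380 \left(- \frac{1}{32412}\right) + 285890 \cdot \frac{1}{119} = - \frac{93845}{8103} + \frac{285890}{119} = \frac{2305399115}{964257}$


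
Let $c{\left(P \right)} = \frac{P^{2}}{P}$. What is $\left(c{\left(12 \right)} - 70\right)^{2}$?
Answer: $3364$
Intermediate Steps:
$c{\left(P \right)} = P$
$\left(c{\left(12 \right)} - 70\right)^{2} = \left(12 - 70\right)^{2} = \left(-58\right)^{2} = 3364$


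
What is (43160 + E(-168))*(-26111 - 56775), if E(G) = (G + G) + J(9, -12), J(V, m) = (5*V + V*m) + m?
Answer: -3543293614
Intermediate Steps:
J(V, m) = m + 5*V + V*m
E(G) = -75 + 2*G (E(G) = (G + G) + (-12 + 5*9 + 9*(-12)) = 2*G + (-12 + 45 - 108) = 2*G - 75 = -75 + 2*G)
(43160 + E(-168))*(-26111 - 56775) = (43160 + (-75 + 2*(-168)))*(-26111 - 56775) = (43160 + (-75 - 336))*(-82886) = (43160 - 411)*(-82886) = 42749*(-82886) = -3543293614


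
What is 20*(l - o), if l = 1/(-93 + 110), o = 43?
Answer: -14600/17 ≈ -858.82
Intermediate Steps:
l = 1/17 ≈ 0.058824
20*(l - o) = 20*(1/17 - 1*43) = 20*(1/17 - 43) = 20*(-730/17) = -14600/17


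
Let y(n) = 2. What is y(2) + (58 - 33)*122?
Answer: 3052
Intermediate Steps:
y(2) + (58 - 33)*122 = 2 + (58 - 33)*122 = 2 + 25*122 = 2 + 3050 = 3052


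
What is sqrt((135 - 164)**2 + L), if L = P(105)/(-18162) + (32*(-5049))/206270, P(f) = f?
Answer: sqrt(327555810904573171410)/624379290 ≈ 28.986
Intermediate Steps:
L = -492676061/624379290 (L = 105/(-18162) + (32*(-5049))/206270 = 105*(-1/18162) - 161568*1/206270 = -35/6054 - 80784/103135 = -492676061/624379290 ≈ -0.78907)
sqrt((135 - 164)**2 + L) = sqrt((135 - 164)**2 - 492676061/624379290) = sqrt((-29)**2 - 492676061/624379290) = sqrt(841 - 492676061/624379290) = sqrt(524610306829/624379290) = sqrt(327555810904573171410)/624379290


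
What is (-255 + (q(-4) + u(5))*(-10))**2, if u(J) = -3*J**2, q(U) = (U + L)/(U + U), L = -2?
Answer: 950625/4 ≈ 2.3766e+5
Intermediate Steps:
q(U) = (-2 + U)/(2*U) (q(U) = (U - 2)/(U + U) = (-2 + U)/((2*U)) = (-2 + U)*(1/(2*U)) = (-2 + U)/(2*U))
(-255 + (q(-4) + u(5))*(-10))**2 = (-255 + ((1/2)*(-2 - 4)/(-4) - 3*5**2)*(-10))**2 = (-255 + ((1/2)*(-1/4)*(-6) - 3*25)*(-10))**2 = (-255 + (3/4 - 75)*(-10))**2 = (-255 - 297/4*(-10))**2 = (-255 + 1485/2)**2 = (975/2)**2 = 950625/4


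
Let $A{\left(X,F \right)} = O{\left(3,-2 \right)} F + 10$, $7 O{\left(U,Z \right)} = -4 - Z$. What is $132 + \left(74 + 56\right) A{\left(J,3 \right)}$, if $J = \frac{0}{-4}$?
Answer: $\frac{9244}{7} \approx 1320.6$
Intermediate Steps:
$J = 0$ ($J = 0 \left(- \frac{1}{4}\right) = 0$)
$O{\left(U,Z \right)} = - \frac{4}{7} - \frac{Z}{7}$ ($O{\left(U,Z \right)} = \frac{-4 - Z}{7} = - \frac{4}{7} - \frac{Z}{7}$)
$A{\left(X,F \right)} = 10 - \frac{2 F}{7}$ ($A{\left(X,F \right)} = \left(- \frac{4}{7} - - \frac{2}{7}\right) F + 10 = \left(- \frac{4}{7} + \frac{2}{7}\right) F + 10 = - \frac{2 F}{7} + 10 = 10 - \frac{2 F}{7}$)
$132 + \left(74 + 56\right) A{\left(J,3 \right)} = 132 + \left(74 + 56\right) \left(10 - \frac{6}{7}\right) = 132 + 130 \left(10 - \frac{6}{7}\right) = 132 + 130 \cdot \frac{64}{7} = 132 + \frac{8320}{7} = \frac{9244}{7}$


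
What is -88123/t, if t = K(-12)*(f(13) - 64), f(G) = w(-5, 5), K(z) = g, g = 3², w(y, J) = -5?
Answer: 88123/621 ≈ 141.91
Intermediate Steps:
g = 9
K(z) = 9
f(G) = -5
t = -621 (t = 9*(-5 - 64) = 9*(-69) = -621)
-88123/t = -88123/(-621) = -88123*(-1/621) = 88123/621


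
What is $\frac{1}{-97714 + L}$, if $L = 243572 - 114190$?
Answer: $\frac{1}{31668} \approx 3.1578 \cdot 10^{-5}$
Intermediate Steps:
$L = 129382$ ($L = 243572 - 114190 = 129382$)
$\frac{1}{-97714 + L} = \frac{1}{-97714 + 129382} = \frac{1}{31668}$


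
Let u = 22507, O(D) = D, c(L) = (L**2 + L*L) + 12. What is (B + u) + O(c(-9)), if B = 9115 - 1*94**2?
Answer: 22960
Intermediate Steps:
c(L) = 12 + 2*L**2 (c(L) = (L**2 + L**2) + 12 = 2*L**2 + 12 = 12 + 2*L**2)
B = 279 (B = 9115 - 1*8836 = 9115 - 8836 = 279)
(B + u) + O(c(-9)) = (279 + 22507) + (12 + 2*(-9)**2) = 22786 + (12 + 2*81) = 22786 + (12 + 162) = 22786 + 174 = 22960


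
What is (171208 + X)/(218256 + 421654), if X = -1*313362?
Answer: -71077/319955 ≈ -0.22215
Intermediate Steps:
X = -313362
(171208 + X)/(218256 + 421654) = (171208 - 313362)/(218256 + 421654) = -142154/639910 = -142154*1/639910 = -71077/319955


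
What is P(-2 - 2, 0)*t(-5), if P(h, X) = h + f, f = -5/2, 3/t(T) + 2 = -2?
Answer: 39/8 ≈ 4.8750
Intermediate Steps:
t(T) = -¾ (t(T) = 3/(-2 - 2) = 3/(-4) = 3*(-¼) = -¾)
f = -5/2 (f = -5*½ = -5/2 ≈ -2.5000)
P(h, X) = -5/2 + h (P(h, X) = h - 5/2 = -5/2 + h)
P(-2 - 2, 0)*t(-5) = (-5/2 + (-2 - 2))*(-¾) = (-5/2 - 4)*(-¾) = -13/2*(-¾) = 39/8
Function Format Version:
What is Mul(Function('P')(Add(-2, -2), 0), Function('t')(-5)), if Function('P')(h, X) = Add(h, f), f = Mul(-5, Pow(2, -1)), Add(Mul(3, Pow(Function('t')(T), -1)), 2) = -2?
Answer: Rational(39, 8) ≈ 4.8750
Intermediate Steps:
Function('t')(T) = Rational(-3, 4) (Function('t')(T) = Mul(3, Pow(Add(-2, -2), -1)) = Mul(3, Pow(-4, -1)) = Mul(3, Rational(-1, 4)) = Rational(-3, 4))
f = Rational(-5, 2) (f = Mul(-5, Rational(1, 2)) = Rational(-5, 2) ≈ -2.5000)
Function('P')(h, X) = Add(Rational(-5, 2), h) (Function('P')(h, X) = Add(h, Rational(-5, 2)) = Add(Rational(-5, 2), h))
Mul(Function('P')(Add(-2, -2), 0), Function('t')(-5)) = Mul(Add(Rational(-5, 2), Add(-2, -2)), Rational(-3, 4)) = Mul(Add(Rational(-5, 2), -4), Rational(-3, 4)) = Mul(Rational(-13, 2), Rational(-3, 4)) = Rational(39, 8)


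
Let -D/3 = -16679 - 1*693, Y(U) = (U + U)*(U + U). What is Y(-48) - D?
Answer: -42900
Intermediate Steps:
Y(U) = 4*U² (Y(U) = (2*U)*(2*U) = 4*U²)
D = 52116 (D = -3*(-16679 - 1*693) = -3*(-16679 - 693) = -3*(-17372) = 52116)
Y(-48) - D = 4*(-48)² - 1*52116 = 4*2304 - 52116 = 9216 - 52116 = -42900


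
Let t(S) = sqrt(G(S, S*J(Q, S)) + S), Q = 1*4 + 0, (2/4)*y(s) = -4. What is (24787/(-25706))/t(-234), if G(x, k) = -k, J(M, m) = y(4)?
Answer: 24787*I*sqrt(26)/6015204 ≈ 0.021012*I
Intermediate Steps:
y(s) = -8 (y(s) = 2*(-4) = -8)
Q = 4 (Q = 4 + 0 = 4)
J(M, m) = -8
t(S) = 3*sqrt(S) (t(S) = sqrt(-S*(-8) + S) = sqrt(-(-8)*S + S) = sqrt(8*S + S) = sqrt(9*S) = 3*sqrt(S))
(24787/(-25706))/t(-234) = (24787/(-25706))/((3*sqrt(-234))) = (24787*(-1/25706))/((3*(3*I*sqrt(26)))) = -24787*(-I*sqrt(26)/234)/25706 = -(-24787)*I*sqrt(26)/6015204 = 24787*I*sqrt(26)/6015204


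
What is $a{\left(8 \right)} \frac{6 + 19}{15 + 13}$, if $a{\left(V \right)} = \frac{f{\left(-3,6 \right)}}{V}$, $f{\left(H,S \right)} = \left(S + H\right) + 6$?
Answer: $\frac{225}{224} \approx 1.0045$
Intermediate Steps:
$f{\left(H,S \right)} = 6 + H + S$ ($f{\left(H,S \right)} = \left(H + S\right) + 6 = 6 + H + S$)
$a{\left(V \right)} = \frac{9}{V}$ ($a{\left(V \right)} = \frac{6 - 3 + 6}{V} = \frac{9}{V}$)
$a{\left(8 \right)} \frac{6 + 19}{15 + 13} = \frac{9}{8} \frac{6 + 19}{15 + 13} = 9 \cdot \frac{1}{8} \cdot \frac{25}{28} = \frac{9 \cdot 25 \cdot \frac{1}{28}}{8} = \frac{9}{8} \cdot \frac{25}{28} = \frac{225}{224}$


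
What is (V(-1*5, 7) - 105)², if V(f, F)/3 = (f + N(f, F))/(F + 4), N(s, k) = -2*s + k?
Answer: 1252161/121 ≈ 10348.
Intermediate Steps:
N(s, k) = k - 2*s
V(f, F) = 3*(F - f)/(4 + F) (V(f, F) = 3*((f + (F - 2*f))/(F + 4)) = 3*((F - f)/(4 + F)) = 3*(F - f)/(4 + F))
(V(-1*5, 7) - 105)² = (3*(7 - (-1)*5)/(4 + 7) - 105)² = (3*(7 - 1*(-5))/11 - 105)² = (3*(1/11)*(7 + 5) - 105)² = (3*(1/11)*12 - 105)² = (36/11 - 105)² = (-1119/11)² = 1252161/121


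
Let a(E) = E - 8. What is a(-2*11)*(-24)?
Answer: 720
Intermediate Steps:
a(E) = -8 + E
a(-2*11)*(-24) = (-8 - 2*11)*(-24) = (-8 - 22)*(-24) = -30*(-24) = 720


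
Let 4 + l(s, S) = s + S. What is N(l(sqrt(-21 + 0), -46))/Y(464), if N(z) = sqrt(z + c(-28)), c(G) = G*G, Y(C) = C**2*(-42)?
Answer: -sqrt(734 + I*sqrt(21))/9042432 ≈ -2.9962e-6 - 9.3529e-9*I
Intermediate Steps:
Y(C) = -42*C**2
c(G) = G**2
l(s, S) = -4 + S + s (l(s, S) = -4 + (s + S) = -4 + (S + s) = -4 + S + s)
N(z) = sqrt(784 + z) (N(z) = sqrt(z + (-28)**2) = sqrt(z + 784) = sqrt(784 + z))
N(l(sqrt(-21 + 0), -46))/Y(464) = sqrt(784 + (-4 - 46 + sqrt(-21 + 0)))/((-42*464**2)) = sqrt(784 + (-4 - 46 + sqrt(-21)))/((-42*215296)) = sqrt(784 + (-4 - 46 + I*sqrt(21)))/(-9042432) = sqrt(784 + (-50 + I*sqrt(21)))*(-1/9042432) = sqrt(734 + I*sqrt(21))*(-1/9042432) = -sqrt(734 + I*sqrt(21))/9042432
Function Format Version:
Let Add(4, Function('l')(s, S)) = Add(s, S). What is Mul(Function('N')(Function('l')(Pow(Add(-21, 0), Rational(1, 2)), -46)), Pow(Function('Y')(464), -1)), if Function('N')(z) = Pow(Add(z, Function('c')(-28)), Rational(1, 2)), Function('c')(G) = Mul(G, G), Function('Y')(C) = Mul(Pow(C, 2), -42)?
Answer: Mul(Rational(-1, 9042432), Pow(Add(734, Mul(I, Pow(21, Rational(1, 2)))), Rational(1, 2))) ≈ Add(-2.9962e-6, Mul(-9.3529e-9, I))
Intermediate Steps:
Function('Y')(C) = Mul(-42, Pow(C, 2))
Function('c')(G) = Pow(G, 2)
Function('l')(s, S) = Add(-4, S, s) (Function('l')(s, S) = Add(-4, Add(s, S)) = Add(-4, Add(S, s)) = Add(-4, S, s))
Function('N')(z) = Pow(Add(784, z), Rational(1, 2)) (Function('N')(z) = Pow(Add(z, Pow(-28, 2)), Rational(1, 2)) = Pow(Add(z, 784), Rational(1, 2)) = Pow(Add(784, z), Rational(1, 2)))
Mul(Function('N')(Function('l')(Pow(Add(-21, 0), Rational(1, 2)), -46)), Pow(Function('Y')(464), -1)) = Mul(Pow(Add(784, Add(-4, -46, Pow(Add(-21, 0), Rational(1, 2)))), Rational(1, 2)), Pow(Mul(-42, Pow(464, 2)), -1)) = Mul(Pow(Add(784, Add(-4, -46, Pow(-21, Rational(1, 2)))), Rational(1, 2)), Pow(Mul(-42, 215296), -1)) = Mul(Pow(Add(784, Add(-4, -46, Mul(I, Pow(21, Rational(1, 2))))), Rational(1, 2)), Pow(-9042432, -1)) = Mul(Pow(Add(784, Add(-50, Mul(I, Pow(21, Rational(1, 2))))), Rational(1, 2)), Rational(-1, 9042432)) = Mul(Pow(Add(734, Mul(I, Pow(21, Rational(1, 2)))), Rational(1, 2)), Rational(-1, 9042432)) = Mul(Rational(-1, 9042432), Pow(Add(734, Mul(I, Pow(21, Rational(1, 2)))), Rational(1, 2)))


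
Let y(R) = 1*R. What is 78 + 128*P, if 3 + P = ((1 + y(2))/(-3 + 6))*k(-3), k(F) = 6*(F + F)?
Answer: -4914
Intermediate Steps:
y(R) = R
k(F) = 12*F (k(F) = 6*(2*F) = 12*F)
P = -39 (P = -3 + ((1 + 2)/(-3 + 6))*(12*(-3)) = -3 + (3/3)*(-36) = -3 + (3*(1/3))*(-36) = -3 + 1*(-36) = -3 - 36 = -39)
78 + 128*P = 78 + 128*(-39) = 78 - 4992 = -4914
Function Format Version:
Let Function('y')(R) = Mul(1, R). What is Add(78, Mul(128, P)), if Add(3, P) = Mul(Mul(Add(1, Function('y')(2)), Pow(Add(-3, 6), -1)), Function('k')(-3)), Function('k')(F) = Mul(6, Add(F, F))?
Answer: -4914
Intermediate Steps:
Function('y')(R) = R
Function('k')(F) = Mul(12, F) (Function('k')(F) = Mul(6, Mul(2, F)) = Mul(12, F))
P = -39 (P = Add(-3, Mul(Mul(Add(1, 2), Pow(Add(-3, 6), -1)), Mul(12, -3))) = Add(-3, Mul(Mul(3, Pow(3, -1)), -36)) = Add(-3, Mul(Mul(3, Rational(1, 3)), -36)) = Add(-3, Mul(1, -36)) = Add(-3, -36) = -39)
Add(78, Mul(128, P)) = Add(78, Mul(128, -39)) = Add(78, -4992) = -4914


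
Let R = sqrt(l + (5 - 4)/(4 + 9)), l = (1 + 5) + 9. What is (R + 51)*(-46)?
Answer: -2346 - 644*sqrt(13)/13 ≈ -2524.6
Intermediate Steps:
l = 15 (l = 6 + 9 = 15)
R = 14*sqrt(13)/13 (R = sqrt(15 + (5 - 4)/(4 + 9)) = sqrt(15 + 1/13) = sqrt(196/13) = 14*sqrt(13)/13 ≈ 3.8829)
(R + 51)*(-46) = (14*sqrt(13)/13 + 51)*(-46) = (51 + 14*sqrt(13)/13)*(-46) = -2346 - 644*sqrt(13)/13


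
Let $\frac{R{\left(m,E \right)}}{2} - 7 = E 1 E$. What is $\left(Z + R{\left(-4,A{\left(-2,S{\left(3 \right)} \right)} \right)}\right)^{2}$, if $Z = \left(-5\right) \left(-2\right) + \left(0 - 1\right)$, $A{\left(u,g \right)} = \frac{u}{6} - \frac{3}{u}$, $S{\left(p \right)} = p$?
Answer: $\frac{214369}{324} \approx 661.63$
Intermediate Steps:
$A{\left(u,g \right)} = - \frac{3}{u} + \frac{u}{6}$ ($A{\left(u,g \right)} = u \frac{1}{6} - \frac{3}{u} = \frac{u}{6} - \frac{3}{u} = - \frac{3}{u} + \frac{u}{6}$)
$R{\left(m,E \right)} = 14 + 2 E^{2}$ ($R{\left(m,E \right)} = 14 + 2 E 1 E = 14 + 2 E E = 14 + 2 E^{2}$)
$Z = 9$ ($Z = 10 - 1 = 9$)
$\left(Z + R{\left(-4,A{\left(-2,S{\left(3 \right)} \right)} \right)}\right)^{2} = \left(9 + \left(14 + 2 \left(- \frac{3}{-2} + \frac{1}{6} \left(-2\right)\right)^{2}\right)\right)^{2} = \left(9 + \left(14 + 2 \left(\left(-3\right) \left(- \frac{1}{2}\right) - \frac{1}{3}\right)^{2}\right)\right)^{2} = \left(9 + \left(14 + 2 \left(\frac{3}{2} - \frac{1}{3}\right)^{2}\right)\right)^{2} = \left(9 + \left(14 + 2 \left(\frac{7}{6}\right)^{2}\right)\right)^{2} = \left(9 + \left(14 + 2 \cdot \frac{49}{36}\right)\right)^{2} = \left(9 + \left(14 + \frac{49}{18}\right)\right)^{2} = \left(9 + \frac{301}{18}\right)^{2} = \left(\frac{463}{18}\right)^{2} = \frac{214369}{324}$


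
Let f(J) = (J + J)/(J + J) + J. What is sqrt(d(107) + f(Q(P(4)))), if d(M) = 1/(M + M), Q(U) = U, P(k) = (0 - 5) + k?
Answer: sqrt(214)/214 ≈ 0.068359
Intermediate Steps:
P(k) = -5 + k
f(J) = 1 + J (f(J) = (2*J)/((2*J)) + J = (2*J)*(1/(2*J)) + J = 1 + J)
d(M) = 1/(2*M)
sqrt(d(107) + f(Q(P(4)))) = sqrt((1/2)/107 + (1 + (-5 + 4))) = sqrt((1/2)*(1/107) + (1 - 1)) = sqrt(1/214 + 0) = sqrt(1/214) = sqrt(214)/214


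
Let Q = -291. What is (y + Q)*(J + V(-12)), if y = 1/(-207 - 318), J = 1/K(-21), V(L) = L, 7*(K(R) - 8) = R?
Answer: 9013784/2625 ≈ 3433.8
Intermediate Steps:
K(R) = 8 + R/7
J = ⅕ (J = 1/(8 + (⅐)*(-21)) = 1/(8 - 3) = 1/5 = ⅕ ≈ 0.20000)
y = -1/525 (y = 1/(-525) = -1/525 ≈ -0.0019048)
(y + Q)*(J + V(-12)) = (-1/525 - 291)*(⅕ - 12) = -152776/525*(-59/5) = 9013784/2625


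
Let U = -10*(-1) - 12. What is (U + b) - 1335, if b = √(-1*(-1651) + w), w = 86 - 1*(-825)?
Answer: -1337 + √2562 ≈ -1286.4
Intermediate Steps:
w = 911 (w = 86 + 825 = 911)
U = -2 (U = 10 - 12 = -2)
b = √2562 (b = √(-1*(-1651) + 911) = √(1651 + 911) = √2562 ≈ 50.616)
(U + b) - 1335 = (-2 + √2562) - 1335 = -1337 + √2562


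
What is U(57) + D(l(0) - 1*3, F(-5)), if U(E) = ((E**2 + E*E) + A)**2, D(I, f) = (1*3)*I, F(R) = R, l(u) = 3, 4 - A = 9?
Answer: 42159049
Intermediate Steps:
A = -5 (A = 4 - 1*9 = 4 - 9 = -5)
D(I, f) = 3*I
U(E) = (-5 + 2*E**2)**2 (U(E) = ((E**2 + E*E) - 5)**2 = ((E**2 + E**2) - 5)**2 = (2*E**2 - 5)**2 = (-5 + 2*E**2)**2)
U(57) + D(l(0) - 1*3, F(-5)) = (-5 + 2*57**2)**2 + 3*(3 - 1*3) = (-5 + 2*3249)**2 + 3*(3 - 3) = (-5 + 6498)**2 + 3*0 = 6493**2 + 0 = 42159049 + 0 = 42159049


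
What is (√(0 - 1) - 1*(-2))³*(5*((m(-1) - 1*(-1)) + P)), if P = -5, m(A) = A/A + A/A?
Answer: -20 - 110*I ≈ -20.0 - 110.0*I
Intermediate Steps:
m(A) = 2 (m(A) = 1 + 1 = 2)
(√(0 - 1) - 1*(-2))³*(5*((m(-1) - 1*(-1)) + P)) = (√(0 - 1) - 1*(-2))³*(5*((2 - 1*(-1)) - 5)) = (√(-1) + 2)³*(5*((2 + 1) - 5)) = (I + 2)³*(5*(3 - 5)) = (2 + I)³*(5*(-2)) = (2 + I)³*(-10) = -10*(2 + I)³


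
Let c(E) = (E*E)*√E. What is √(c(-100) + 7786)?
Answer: √(7786 + 100000*I) ≈ 232.47 + 215.08*I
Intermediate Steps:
c(E) = E^(5/2) (c(E) = E²*√E = E^(5/2))
√(c(-100) + 7786) = √((-100)^(5/2) + 7786) = √(100000*I + 7786) = √(7786 + 100000*I)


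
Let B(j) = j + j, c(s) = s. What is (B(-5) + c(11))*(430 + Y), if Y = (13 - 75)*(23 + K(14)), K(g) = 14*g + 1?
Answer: -13210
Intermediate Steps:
K(g) = 1 + 14*g
B(j) = 2*j
Y = -13640 (Y = (13 - 75)*(23 + (1 + 14*14)) = -62*(23 + (1 + 196)) = -62*(23 + 197) = -62*220 = -13640)
(B(-5) + c(11))*(430 + Y) = (2*(-5) + 11)*(430 - 13640) = (-10 + 11)*(-13210) = 1*(-13210) = -13210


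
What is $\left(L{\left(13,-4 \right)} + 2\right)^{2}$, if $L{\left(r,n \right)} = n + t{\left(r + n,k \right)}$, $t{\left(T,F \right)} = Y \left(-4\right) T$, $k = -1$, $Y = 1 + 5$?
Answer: $47524$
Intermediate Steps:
$Y = 6$
$t{\left(T,F \right)} = - 24 T$ ($t{\left(T,F \right)} = 6 \left(-4\right) T = - 24 T$)
$L{\left(r,n \right)} = - 24 r - 23 n$ ($L{\left(r,n \right)} = n - 24 \left(r + n\right) = n - 24 \left(n + r\right) = n - \left(24 n + 24 r\right) = - 24 r - 23 n$)
$\left(L{\left(13,-4 \right)} + 2\right)^{2} = \left(\left(\left(-24\right) 13 - -92\right) + 2\right)^{2} = \left(\left(-312 + 92\right) + 2\right)^{2} = \left(-220 + 2\right)^{2} = \left(-218\right)^{2} = 47524$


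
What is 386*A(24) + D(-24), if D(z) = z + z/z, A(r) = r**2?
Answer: 222313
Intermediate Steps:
D(z) = 1 + z (D(z) = z + 1 = 1 + z)
386*A(24) + D(-24) = 386*24**2 + (1 - 24) = 386*576 - 23 = 222336 - 23 = 222313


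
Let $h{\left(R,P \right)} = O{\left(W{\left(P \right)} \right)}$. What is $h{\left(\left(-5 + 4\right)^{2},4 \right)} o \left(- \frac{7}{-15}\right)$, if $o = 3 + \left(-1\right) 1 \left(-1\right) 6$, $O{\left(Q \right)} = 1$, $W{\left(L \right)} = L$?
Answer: $\frac{21}{5} \approx 4.2$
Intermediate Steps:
$h{\left(R,P \right)} = 1$
$o = 9$ ($o = 3 + \left(-1\right) \left(-1\right) 6 = 3 + 1 \cdot 6 = 3 + 6 = 9$)
$h{\left(\left(-5 + 4\right)^{2},4 \right)} o \left(- \frac{7}{-15}\right) = 1 \cdot 9 \left(- \frac{7}{-15}\right) = 9 \left(\left(-7\right) \left(- \frac{1}{15}\right)\right) = 9 \cdot \frac{7}{15} = \frac{21}{5}$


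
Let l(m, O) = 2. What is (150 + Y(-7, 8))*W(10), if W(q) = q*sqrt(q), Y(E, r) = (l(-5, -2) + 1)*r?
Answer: 1740*sqrt(10) ≈ 5502.4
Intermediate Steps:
Y(E, r) = 3*r (Y(E, r) = (2 + 1)*r = 3*r)
W(q) = q**(3/2)
(150 + Y(-7, 8))*W(10) = (150 + 3*8)*10**(3/2) = (150 + 24)*(10*sqrt(10)) = 174*(10*sqrt(10)) = 1740*sqrt(10)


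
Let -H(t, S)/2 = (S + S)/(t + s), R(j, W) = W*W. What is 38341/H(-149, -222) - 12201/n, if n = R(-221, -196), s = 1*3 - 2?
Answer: -15030419/2352 ≈ -6390.5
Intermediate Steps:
R(j, W) = W²
s = 1 (s = 3 - 2 = 1)
n = 38416 (n = (-196)² = 38416)
H(t, S) = -4*S/(1 + t) (H(t, S) = -2*(S + S)/(t + 1) = -2*2*S/(1 + t) = -4*S/(1 + t))
38341/H(-149, -222) - 12201/n = 38341/((-4*(-222)/(1 - 149))) - 12201/38416 = 38341/((-4*(-222)/(-148))) - 12201*1/38416 = 38341/((-4*(-222)*(-1/148))) - 249/784 = 38341/(-6) - 249/784 = 38341*(-⅙) - 249/784 = -38341/6 - 249/784 = -15030419/2352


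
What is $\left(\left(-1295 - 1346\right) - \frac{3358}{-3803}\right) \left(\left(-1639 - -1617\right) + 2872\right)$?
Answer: $- \frac{28615040250}{3803} \approx -7.5243 \cdot 10^{6}$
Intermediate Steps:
$\left(\left(-1295 - 1346\right) - \frac{3358}{-3803}\right) \left(\left(-1639 - -1617\right) + 2872\right) = \left(\left(-1295 - 1346\right) - - \frac{3358}{3803}\right) \left(\left(-1639 + 1617\right) + 2872\right) = \left(-2641 + \frac{3358}{3803}\right) \left(-22 + 2872\right) = \left(- \frac{10040365}{3803}\right) 2850 = - \frac{28615040250}{3803}$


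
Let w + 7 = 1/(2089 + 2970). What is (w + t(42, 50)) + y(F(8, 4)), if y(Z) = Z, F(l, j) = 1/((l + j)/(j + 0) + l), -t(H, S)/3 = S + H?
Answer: -15743597/55649 ≈ -282.91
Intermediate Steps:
t(H, S) = -3*H - 3*S (t(H, S) = -3*(S + H) = -3*(H + S) = -3*H - 3*S)
F(l, j) = 1/(l + (j + l)/j) (F(l, j) = 1/((j + l)/j + l) = 1/(l + (j + l)/j))
w = -35412/5059 (w = -7 + 1/(2089 + 2970) = -7 + 1/5059 = -35412/5059 ≈ -6.9998)
(w + t(42, 50)) + y(F(8, 4)) = (-35412/5059 + (-3*42 - 3*50)) + 4/(4 + 8 + 4*8) = (-35412/5059 + (-126 - 150)) + 4/(4 + 8 + 32) = (-35412/5059 - 276) + 4/44 = -1431696/5059 + 4*(1/44) = -1431696/5059 + 1/11 = -15743597/55649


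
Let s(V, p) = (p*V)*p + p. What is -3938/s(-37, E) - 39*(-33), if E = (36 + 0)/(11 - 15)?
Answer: 1936330/1503 ≈ 1288.3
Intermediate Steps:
E = -9 (E = 36/(-4) = 36*(-¼) = -9)
s(V, p) = p + V*p² (s(V, p) = (V*p)*p + p = V*p² + p = p + V*p²)
-3938/s(-37, E) - 39*(-33) = -3938*(-1/(9*(1 - 37*(-9)))) - 39*(-33) = -3938*(-1/(9*(1 + 333))) - 1*(-1287) = -3938/((-9*334)) + 1287 = -3938/(-3006) + 1287 = -3938*(-1/3006) + 1287 = 1969/1503 + 1287 = 1936330/1503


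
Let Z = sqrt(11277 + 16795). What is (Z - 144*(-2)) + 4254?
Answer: 4542 + 22*sqrt(58) ≈ 4709.5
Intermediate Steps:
Z = 22*sqrt(58) (Z = sqrt(28072) = 22*sqrt(58) ≈ 167.55)
(Z - 144*(-2)) + 4254 = (22*sqrt(58) - 144*(-2)) + 4254 = (22*sqrt(58) + 288) + 4254 = (288 + 22*sqrt(58)) + 4254 = 4542 + 22*sqrt(58)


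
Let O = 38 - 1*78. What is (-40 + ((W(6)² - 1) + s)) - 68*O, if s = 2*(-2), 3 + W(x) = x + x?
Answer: 2756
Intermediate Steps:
W(x) = -3 + 2*x (W(x) = -3 + (x + x) = -3 + 2*x)
O = -40 (O = 38 - 78 = -40)
s = -4
(-40 + ((W(6)² - 1) + s)) - 68*O = (-40 + (((-3 + 2*6)² - 1) - 4)) - 68*(-40) = (-40 + (((-3 + 12)² - 1) - 4)) + 2720 = (-40 + ((9² - 1) - 4)) + 2720 = (-40 + ((81 - 1) - 4)) + 2720 = (-40 + (80 - 4)) + 2720 = (-40 + 76) + 2720 = 36 + 2720 = 2756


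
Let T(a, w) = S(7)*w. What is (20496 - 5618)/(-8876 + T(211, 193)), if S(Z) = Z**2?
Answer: 14878/581 ≈ 25.608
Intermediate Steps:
T(a, w) = 49*w (T(a, w) = 7**2*w = 49*w)
(20496 - 5618)/(-8876 + T(211, 193)) = (20496 - 5618)/(-8876 + 49*193) = 14878/(-8876 + 9457) = 14878/581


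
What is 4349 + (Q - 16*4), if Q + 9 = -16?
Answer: 4260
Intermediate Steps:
Q = -25 (Q = -9 - 16 = -25)
4349 + (Q - 16*4) = 4349 + (-25 - 16*4) = 4349 + (-25 - 64) = 4349 - 89 = 4260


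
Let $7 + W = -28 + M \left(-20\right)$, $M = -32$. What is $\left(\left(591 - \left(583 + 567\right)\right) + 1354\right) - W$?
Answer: $190$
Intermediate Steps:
$W = 605$ ($W = -7 - -612 = -7 + \left(-28 + 640\right) = -7 + 612 = 605$)
$\left(\left(591 - \left(583 + 567\right)\right) + 1354\right) - W = \left(\left(591 - \left(583 + 567\right)\right) + 1354\right) - 605 = \left(\left(591 - 1150\right) + 1354\right) - 605 = \left(-559 + 1354\right) - 605 = 795 - 605 = 190$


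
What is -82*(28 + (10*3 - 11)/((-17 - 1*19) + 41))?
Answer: -13038/5 ≈ -2607.6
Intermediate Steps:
-82*(28 + (10*3 - 11)/((-17 - 1*19) + 41)) = -82*(28 + (30 - 11)/((-17 - 19) + 41)) = -82*(28 + 19/(-36 + 41)) = -82*(28 + 19/5) = -82*159/5 = -13038/5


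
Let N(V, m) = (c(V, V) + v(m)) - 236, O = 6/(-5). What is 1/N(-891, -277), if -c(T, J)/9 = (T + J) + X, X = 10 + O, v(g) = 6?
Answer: 5/78644 ≈ 6.3578e-5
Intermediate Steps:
O = -6/5 (O = 6*(-⅕) = -6/5 ≈ -1.2000)
X = 44/5 (X = 10 - 6/5 = 44/5 ≈ 8.8000)
c(T, J) = -396/5 - 9*J - 9*T (c(T, J) = -9*((T + J) + 44/5) = -9*((J + T) + 44/5) = -9*(44/5 + J + T) = -396/5 - 9*J - 9*T)
N(V, m) = -1546/5 - 18*V (N(V, m) = ((-396/5 - 9*V - 9*V) + 6) - 236 = ((-396/5 - 18*V) + 6) - 236 = (-366/5 - 18*V) - 236 = -1546/5 - 18*V)
1/N(-891, -277) = 1/(-1546/5 - 18*(-891)) = 1/(-1546/5 + 16038) = 1/(78644/5) = 5/78644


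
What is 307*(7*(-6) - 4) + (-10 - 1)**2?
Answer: -14001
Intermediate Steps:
307*(7*(-6) - 4) + (-10 - 1)**2 = 307*(-42 - 4) + (-11)**2 = 307*(-46) + 121 = -14122 + 121 = -14001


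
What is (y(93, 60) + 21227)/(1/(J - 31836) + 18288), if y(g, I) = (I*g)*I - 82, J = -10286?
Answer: 2998623058/154065427 ≈ 19.463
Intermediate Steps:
y(g, I) = -82 + g*I**2 (y(g, I) = g*I**2 - 82 = -82 + g*I**2)
(y(93, 60) + 21227)/(1/(J - 31836) + 18288) = ((-82 + 93*60**2) + 21227)/(1/(-10286 - 31836) + 18288) = ((-82 + 93*3600) + 21227)/(1/(-42122) + 18288) = ((-82 + 334800) + 21227)/(-1/42122 + 18288) = (334718 + 21227)/(770327135/42122) = 355945*(42122/770327135) = 2998623058/154065427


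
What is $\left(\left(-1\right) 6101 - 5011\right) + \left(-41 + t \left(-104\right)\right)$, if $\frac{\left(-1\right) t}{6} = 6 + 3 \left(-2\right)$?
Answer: $-11153$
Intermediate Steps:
$t = 0$ ($t = - 6 \left(6 + 3 \left(-2\right)\right) = - 6 \left(6 - 6\right) = \left(-6\right) 0 = 0$)
$\left(\left(-1\right) 6101 - 5011\right) + \left(-41 + t \left(-104\right)\right) = \left(\left(-1\right) 6101 - 5011\right) + \left(-41 + 0 \left(-104\right)\right) = \left(-6101 - 5011\right) + \left(-41 + 0\right) = -11112 - 41 = -11153$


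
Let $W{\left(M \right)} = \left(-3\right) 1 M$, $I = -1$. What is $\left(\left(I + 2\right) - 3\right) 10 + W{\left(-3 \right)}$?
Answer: $-11$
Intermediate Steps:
$W{\left(M \right)} = - 3 M$
$\left(\left(I + 2\right) - 3\right) 10 + W{\left(-3 \right)} = \left(\left(-1 + 2\right) - 3\right) 10 - -9 = \left(1 - 3\right) 10 + 9 = \left(-2\right) 10 + 9 = -20 + 9 = -11$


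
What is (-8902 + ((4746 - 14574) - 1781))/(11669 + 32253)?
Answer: -20511/43922 ≈ -0.46699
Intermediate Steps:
(-8902 + ((4746 - 14574) - 1781))/(11669 + 32253) = (-8902 + (-9828 - 1781))/43922 = (-8902 - 11609)*(1/43922) = -20511*1/43922 = -20511/43922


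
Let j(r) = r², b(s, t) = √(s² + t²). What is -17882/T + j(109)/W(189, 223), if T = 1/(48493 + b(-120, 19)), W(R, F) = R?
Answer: -163891683233/189 - 17882*√14761 ≈ -8.6932e+8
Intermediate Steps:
T = 1/(48493 + √14761) (T = 1/(48493 + √((-120)² + 19²)) = 1/(48493 + √(14400 + 361)) = 1/(48493 + √14761) ≈ 2.0570e-5)
-17882/T + j(109)/W(189, 223) = -17882/(48493/2351556288 - √14761/2351556288) + 109²/189 = -17882/(48493/2351556288 - √14761/2351556288) + 11881*(1/189) = -17882/(48493/2351556288 - √14761/2351556288) + 11881/189 = 11881/189 - 17882/(48493/2351556288 - √14761/2351556288)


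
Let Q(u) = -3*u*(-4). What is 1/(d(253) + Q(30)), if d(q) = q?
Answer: 1/613 ≈ 0.0016313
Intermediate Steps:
Q(u) = 12*u
1/(d(253) + Q(30)) = 1/(253 + 12*30) = 1/(253 + 360) = 1/613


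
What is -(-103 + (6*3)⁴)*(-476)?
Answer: 49919548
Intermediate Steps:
-(-103 + (6*3)⁴)*(-476) = -(-103 + 18⁴)*(-476) = -(-103 + 104976)*(-476) = -104873*(-476) = -1*(-49919548) = 49919548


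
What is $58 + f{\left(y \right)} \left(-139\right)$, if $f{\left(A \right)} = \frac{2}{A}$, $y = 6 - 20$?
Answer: $\frac{545}{7} \approx 77.857$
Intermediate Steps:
$y = -14$ ($y = 6 - 20 = -14$)
$58 + f{\left(y \right)} \left(-139\right) = 58 + \frac{2}{-14} \left(-139\right) = 58 + 2 \left(- \frac{1}{14}\right) \left(-139\right) = 58 - - \frac{139}{7} = 58 + \frac{139}{7} = \frac{545}{7}$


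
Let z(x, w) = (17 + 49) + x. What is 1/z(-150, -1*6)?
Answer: -1/84 ≈ -0.011905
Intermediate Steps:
z(x, w) = 66 + x
1/z(-150, -1*6) = 1/(66 - 150) = 1/(-84) = -1/84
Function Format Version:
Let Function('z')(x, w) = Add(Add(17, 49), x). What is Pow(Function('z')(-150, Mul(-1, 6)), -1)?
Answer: Rational(-1, 84) ≈ -0.011905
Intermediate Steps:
Function('z')(x, w) = Add(66, x)
Pow(Function('z')(-150, Mul(-1, 6)), -1) = Pow(Add(66, -150), -1) = Pow(-84, -1) = Rational(-1, 84)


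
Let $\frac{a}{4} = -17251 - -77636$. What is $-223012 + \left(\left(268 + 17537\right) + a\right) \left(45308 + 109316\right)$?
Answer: $40100738268$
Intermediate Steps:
$a = 241540$ ($a = 4 \left(-17251 - -77636\right) = 4 \left(-17251 + 77636\right) = 4 \cdot 60385 = 241540$)
$-223012 + \left(\left(268 + 17537\right) + a\right) \left(45308 + 109316\right) = -223012 + \left(\left(268 + 17537\right) + 241540\right) \left(45308 + 109316\right) = -223012 + \left(17805 + 241540\right) 154624 = -223012 + 259345 \cdot 154624 = -223012 + 40100961280 = 40100738268$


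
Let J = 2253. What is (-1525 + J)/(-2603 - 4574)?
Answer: -728/7177 ≈ -0.10144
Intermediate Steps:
(-1525 + J)/(-2603 - 4574) = (-1525 + 2253)/(-2603 - 4574) = 728/(-7177) = 728*(-1/7177) = -728/7177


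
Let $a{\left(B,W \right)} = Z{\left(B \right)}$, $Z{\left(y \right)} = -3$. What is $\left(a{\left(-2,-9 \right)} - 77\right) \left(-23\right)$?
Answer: $1840$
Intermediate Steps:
$a{\left(B,W \right)} = -3$
$\left(a{\left(-2,-9 \right)} - 77\right) \left(-23\right) = \left(-3 - 77\right) \left(-23\right) = \left(-80\right) \left(-23\right) = 1840$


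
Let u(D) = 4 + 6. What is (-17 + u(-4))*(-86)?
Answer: 602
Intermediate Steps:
u(D) = 10
(-17 + u(-4))*(-86) = (-17 + 10)*(-86) = -7*(-86) = 602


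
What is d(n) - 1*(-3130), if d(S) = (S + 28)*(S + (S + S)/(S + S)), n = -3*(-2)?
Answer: 3368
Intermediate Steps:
n = 6
d(S) = (1 + S)*(28 + S) (d(S) = (28 + S)*(S + (2*S)/((2*S))) = (28 + S)*(S + (1/(2*S))*(2*S)) = (28 + S)*(S + 1) = (28 + S)*(1 + S) = (1 + S)*(28 + S))
d(n) - 1*(-3130) = (28 + 6² + 29*6) - 1*(-3130) = (28 + 36 + 174) + 3130 = 238 + 3130 = 3368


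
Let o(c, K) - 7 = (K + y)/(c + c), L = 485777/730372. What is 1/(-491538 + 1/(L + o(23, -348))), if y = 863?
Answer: -316833553/155735714175958 ≈ -2.0344e-6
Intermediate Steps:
L = 485777/730372 (L = 485777*(1/730372) = 485777/730372 ≈ 0.66511)
o(c, K) = 7 + (863 + K)/(2*c) (o(c, K) = 7 + (K + 863)/(c + c) = 7 + (863 + K)/((2*c)) = 7 + (863 + K)*(1/(2*c)) = 7 + (863 + K)/(2*c))
1/(-491538 + 1/(L + o(23, -348))) = 1/(-491538 + 1/(485777/730372 + (1/2)*(863 - 348 + 14*23)/23)) = 1/(-491538 + 1/(485777/730372 + (1/2)*(1/23)*(863 - 348 + 322))) = 1/(-491538 + 1/(485777/730372 + (1/2)*(1/23)*837)) = 1/(-491538 + 1/(485777/730372 + 837/46)) = 1/(-491538 + 1/(316833553/16798556)) = 1/(-491538 + 16798556/316833553) = 1/(-155735714175958/316833553) = -316833553/155735714175958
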